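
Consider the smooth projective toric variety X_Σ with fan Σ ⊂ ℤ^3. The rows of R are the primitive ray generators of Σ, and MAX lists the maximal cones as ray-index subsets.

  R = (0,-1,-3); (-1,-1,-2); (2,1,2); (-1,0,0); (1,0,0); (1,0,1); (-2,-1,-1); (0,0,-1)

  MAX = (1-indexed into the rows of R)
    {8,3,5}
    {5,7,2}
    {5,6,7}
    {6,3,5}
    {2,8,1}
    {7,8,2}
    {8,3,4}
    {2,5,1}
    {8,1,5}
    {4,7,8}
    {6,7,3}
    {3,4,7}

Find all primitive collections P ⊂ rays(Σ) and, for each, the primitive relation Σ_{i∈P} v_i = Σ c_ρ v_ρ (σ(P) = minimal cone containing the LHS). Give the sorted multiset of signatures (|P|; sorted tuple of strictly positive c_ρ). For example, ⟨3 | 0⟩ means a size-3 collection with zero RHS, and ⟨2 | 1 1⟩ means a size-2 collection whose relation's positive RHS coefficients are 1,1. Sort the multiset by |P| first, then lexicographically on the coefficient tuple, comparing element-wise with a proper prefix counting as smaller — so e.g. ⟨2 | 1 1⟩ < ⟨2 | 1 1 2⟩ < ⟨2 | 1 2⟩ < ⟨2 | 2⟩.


Σ has 14 primitive collections:

  {4,5}:  v_{4} + v_{5} = 0  ⇒ sig = ⟨2 | 0⟩
  {2,3}:  v_{2} + v_{3} = v_{5}  ⇒ sig = ⟨2 | 1⟩
  {6,8}:  v_{6} + v_{8} = v_{5}  ⇒ sig = ⟨2 | 1⟩
  {1,4}:  v_{1} + v_{4} = v_{2} + v_{8}  ⇒ sig = ⟨2 | 1 1⟩
  {2,4}:  v_{2} + v_{4} = v_{7} + v_{8}  ⇒ sig = ⟨2 | 1 1⟩
  {4,6}:  v_{4} + v_{6} = v_{3} + v_{7}  ⇒ sig = ⟨2 | 1 1⟩
  {1,3}:  v_{1} + v_{3} = 2·v_{5} + v_{8}  ⇒ sig = ⟨2 | 1 2⟩
  {1,6}:  v_{1} + v_{6} = v_{2} + 2·v_{5}  ⇒ sig = ⟨2 | 1 2⟩
  {2,6}:  v_{2} + v_{6} = 2·v_{5} + v_{7}  ⇒ sig = ⟨2 | 1 2⟩
  {1,7}:  v_{1} + v_{7} = 2·v_{2}  ⇒ sig = ⟨2 | 2⟩
  {3,7,8}:  v_{3} + v_{7} + v_{8} = 0  ⇒ sig = ⟨3 | 0⟩
  {2,5,8}:  v_{2} + v_{5} + v_{8} = v_{1}  ⇒ sig = ⟨3 | 1⟩
  {3,5,7}:  v_{3} + v_{5} + v_{7} = v_{6}  ⇒ sig = ⟨3 | 1⟩
  {5,7,8}:  v_{5} + v_{7} + v_{8} = v_{2}  ⇒ sig = ⟨3 | 1⟩

Sorted signature multiset PRS(X):
{ ⟨2 | 0⟩,  ⟨2 | 1⟩ ×2,  ⟨2 | 1 1⟩ ×3,  ⟨2 | 1 2⟩ ×3,  ⟨2 | 2⟩,  ⟨3 | 0⟩,  ⟨3 | 1⟩ ×3 }


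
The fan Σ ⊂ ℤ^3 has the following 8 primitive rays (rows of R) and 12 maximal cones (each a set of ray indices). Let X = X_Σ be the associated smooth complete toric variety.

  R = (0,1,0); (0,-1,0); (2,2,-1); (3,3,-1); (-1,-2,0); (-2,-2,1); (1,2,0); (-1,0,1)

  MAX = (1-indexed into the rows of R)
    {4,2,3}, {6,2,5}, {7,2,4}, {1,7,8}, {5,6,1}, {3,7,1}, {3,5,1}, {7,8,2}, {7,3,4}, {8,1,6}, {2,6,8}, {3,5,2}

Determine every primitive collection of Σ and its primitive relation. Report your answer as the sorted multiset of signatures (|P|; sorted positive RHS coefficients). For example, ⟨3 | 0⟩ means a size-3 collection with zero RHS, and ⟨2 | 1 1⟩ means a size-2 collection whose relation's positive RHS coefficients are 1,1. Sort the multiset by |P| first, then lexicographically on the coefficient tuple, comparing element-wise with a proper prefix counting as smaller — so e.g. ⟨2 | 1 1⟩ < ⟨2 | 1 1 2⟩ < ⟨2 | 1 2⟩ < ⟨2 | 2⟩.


11 collections generate NE(X_Σ); each relation:

  • {1,2}:  v_{1} + v_{2} = 0  ⟹  sig = ⟨2 | 0⟩
  • {3,6}:  v_{3} + v_{6} = 0  ⟹  sig = ⟨2 | 0⟩
  • {5,7}:  v_{5} + v_{7} = 0  ⟹  sig = ⟨2 | 0⟩
  • {3,8}:  v_{3} + v_{8} = v_{7}  ⟹  sig = ⟨2 | 1⟩
  • {5,8}:  v_{5} + v_{8} = v_{6}  ⟹  sig = ⟨2 | 1⟩
  • {6,7}:  v_{6} + v_{7} = v_{8}  ⟹  sig = ⟨2 | 1⟩
  • {1,4}:  v_{1} + v_{4} = v_{3} + v_{7}  ⟹  sig = ⟨2 | 1 1⟩
  • {4,5}:  v_{4} + v_{5} = v_{2} + v_{3}  ⟹  sig = ⟨2 | 1 1⟩
  • {4,6}:  v_{4} + v_{6} = v_{2} + v_{7}  ⟹  sig = ⟨2 | 1 1⟩
  • {4,8}:  v_{4} + v_{8} = v_{2} + 2·v_{7}  ⟹  sig = ⟨2 | 1 2⟩
  • {2,3,7}:  v_{2} + v_{3} + v_{7} = v_{4}  ⟹  sig = ⟨3 | 1⟩

Signatures (|P|; sorted positive RHS coefficients), sorted:
    ⟨2 | 0⟩
    ⟨2 | 0⟩
    ⟨2 | 0⟩
    ⟨2 | 1⟩
    ⟨2 | 1⟩
    ⟨2 | 1⟩
    ⟨2 | 1 1⟩
    ⟨2 | 1 1⟩
    ⟨2 | 1 1⟩
    ⟨2 | 1 2⟩
    ⟨3 | 1⟩


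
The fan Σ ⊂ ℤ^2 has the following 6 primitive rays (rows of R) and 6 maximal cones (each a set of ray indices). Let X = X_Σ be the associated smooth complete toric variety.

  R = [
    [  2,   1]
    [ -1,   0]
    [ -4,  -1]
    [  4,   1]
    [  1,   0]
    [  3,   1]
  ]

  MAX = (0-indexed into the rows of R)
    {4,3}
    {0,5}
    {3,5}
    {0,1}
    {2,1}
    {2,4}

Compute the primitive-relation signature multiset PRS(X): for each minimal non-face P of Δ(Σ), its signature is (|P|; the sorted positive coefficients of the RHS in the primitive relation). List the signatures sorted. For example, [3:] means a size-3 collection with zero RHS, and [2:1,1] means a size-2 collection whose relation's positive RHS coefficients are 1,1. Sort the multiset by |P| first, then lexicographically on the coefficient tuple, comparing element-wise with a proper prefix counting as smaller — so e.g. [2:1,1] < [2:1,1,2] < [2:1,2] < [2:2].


9 minimal non-faces of Δ(Σ) (on 6 rays):

  {1,4}:  v_{1} + v_{4} = 0 — sig = [2:]
  {2,3}:  v_{2} + v_{3} = 0 — sig = [2:]
  {0,4}:  v_{0} + v_{4} = v_{5} — sig = [2:1]
  {1,3}:  v_{1} + v_{3} = v_{5} — sig = [2:1]
  {1,5}:  v_{1} + v_{5} = v_{0} — sig = [2:1]
  {2,5}:  v_{2} + v_{5} = v_{1} — sig = [2:1]
  {4,5}:  v_{4} + v_{5} = v_{3} — sig = [2:1]
  {0,2}:  v_{0} + v_{2} = 2·v_{1} — sig = [2:2]
  {0,3}:  v_{0} + v_{3} = 2·v_{5} — sig = [2:2]

Sorted signature multiset PRS(X):
[[2:], [2:], [2:1], [2:1], [2:1], [2:1], [2:1], [2:2], [2:2]]


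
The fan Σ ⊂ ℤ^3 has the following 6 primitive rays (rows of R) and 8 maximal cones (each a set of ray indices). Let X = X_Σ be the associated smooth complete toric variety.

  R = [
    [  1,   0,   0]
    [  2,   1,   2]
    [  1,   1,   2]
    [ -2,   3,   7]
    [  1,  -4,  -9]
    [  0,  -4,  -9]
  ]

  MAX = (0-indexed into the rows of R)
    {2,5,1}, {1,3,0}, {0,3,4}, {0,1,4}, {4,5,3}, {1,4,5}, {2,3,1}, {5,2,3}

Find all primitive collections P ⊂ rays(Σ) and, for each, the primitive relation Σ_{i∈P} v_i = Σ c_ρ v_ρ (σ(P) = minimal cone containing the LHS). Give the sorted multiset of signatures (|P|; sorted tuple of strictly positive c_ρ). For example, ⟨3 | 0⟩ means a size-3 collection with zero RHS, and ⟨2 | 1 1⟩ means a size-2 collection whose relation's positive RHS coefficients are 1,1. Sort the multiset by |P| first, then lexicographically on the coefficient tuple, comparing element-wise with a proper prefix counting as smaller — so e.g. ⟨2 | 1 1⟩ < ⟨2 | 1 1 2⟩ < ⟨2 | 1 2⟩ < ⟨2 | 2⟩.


The 5 primitive collections of Σ (r=6, n=3):

  {0,2}:  v_{0} + v_{2} = v_{1} ; sig = ⟨2 | 1⟩
  {0,5}:  v_{0} + v_{5} = v_{4} ; sig = ⟨2 | 1⟩
  {2,4}:  v_{2} + v_{4} = v_{1} + v_{5} ; sig = ⟨2 | 1 1⟩
  {1,3,5}:  v_{1} + v_{3} + v_{5} = 0 ; sig = ⟨3 | 0⟩
  {1,3,4}:  v_{1} + v_{3} + v_{4} = v_{0} ; sig = ⟨3 | 1⟩

so the primitive-relation signature multiset is
{ ⟨2 | 1⟩ ×2,  ⟨2 | 1 1⟩,  ⟨3 | 0⟩,  ⟨3 | 1⟩ }


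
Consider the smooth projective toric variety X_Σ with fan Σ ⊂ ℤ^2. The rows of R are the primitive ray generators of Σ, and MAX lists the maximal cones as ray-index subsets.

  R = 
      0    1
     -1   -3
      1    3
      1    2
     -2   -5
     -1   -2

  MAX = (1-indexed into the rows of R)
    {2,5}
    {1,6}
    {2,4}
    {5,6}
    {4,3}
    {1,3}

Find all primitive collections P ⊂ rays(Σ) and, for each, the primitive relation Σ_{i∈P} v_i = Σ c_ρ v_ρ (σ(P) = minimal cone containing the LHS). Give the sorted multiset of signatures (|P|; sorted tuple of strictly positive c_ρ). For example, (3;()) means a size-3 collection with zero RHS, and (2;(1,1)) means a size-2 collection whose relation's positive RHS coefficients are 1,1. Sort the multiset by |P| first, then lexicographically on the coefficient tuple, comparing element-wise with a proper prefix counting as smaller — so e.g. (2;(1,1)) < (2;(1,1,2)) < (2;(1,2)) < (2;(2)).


Σ has 9 primitive collections:

  P={2,3}:  v_{2} + v_{3} = 0  ⟹  sig = (2;())
  P={4,6}:  v_{4} + v_{6} = 0  ⟹  sig = (2;())
  P={1,2}:  v_{1} + v_{2} = v_{6}  ⟹  sig = (2;(1))
  P={1,4}:  v_{1} + v_{4} = v_{3}  ⟹  sig = (2;(1))
  P={2,6}:  v_{2} + v_{6} = v_{5}  ⟹  sig = (2;(1))
  P={3,5}:  v_{3} + v_{5} = v_{6}  ⟹  sig = (2;(1))
  P={3,6}:  v_{3} + v_{6} = v_{1}  ⟹  sig = (2;(1))
  P={4,5}:  v_{4} + v_{5} = v_{2}  ⟹  sig = (2;(1))
  P={1,5}:  v_{1} + v_{5} = 2·v_{6}  ⟹  sig = (2;(2))

Hence PRS(X_Σ) =
[(2;()), (2;()), (2;(1)), (2;(1)), (2;(1)), (2;(1)), (2;(1)), (2;(1)), (2;(2))]


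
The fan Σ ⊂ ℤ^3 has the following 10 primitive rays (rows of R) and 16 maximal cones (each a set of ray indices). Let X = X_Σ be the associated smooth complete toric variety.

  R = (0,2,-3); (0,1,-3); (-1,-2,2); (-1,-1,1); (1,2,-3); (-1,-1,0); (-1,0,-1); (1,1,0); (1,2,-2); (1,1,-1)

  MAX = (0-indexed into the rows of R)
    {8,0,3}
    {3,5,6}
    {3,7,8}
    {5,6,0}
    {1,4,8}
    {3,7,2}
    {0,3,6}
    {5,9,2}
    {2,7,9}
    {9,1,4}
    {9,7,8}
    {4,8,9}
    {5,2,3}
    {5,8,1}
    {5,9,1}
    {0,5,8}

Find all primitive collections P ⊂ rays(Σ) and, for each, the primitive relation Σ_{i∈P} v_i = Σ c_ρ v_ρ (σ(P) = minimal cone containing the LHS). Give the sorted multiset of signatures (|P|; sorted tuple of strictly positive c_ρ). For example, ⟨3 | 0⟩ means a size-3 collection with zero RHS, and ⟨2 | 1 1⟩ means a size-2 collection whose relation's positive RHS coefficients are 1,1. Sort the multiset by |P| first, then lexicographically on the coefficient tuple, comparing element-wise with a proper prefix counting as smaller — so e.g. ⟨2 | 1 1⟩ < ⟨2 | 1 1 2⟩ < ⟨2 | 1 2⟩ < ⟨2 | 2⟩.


Σ has 25 primitive collections:

  {2,8}:  v_{2} + v_{8} = 0  ⇒ sig = ⟨2 | 0⟩
  {3,9}:  v_{3} + v_{9} = 0  ⇒ sig = ⟨2 | 0⟩
  {5,7}:  v_{5} + v_{7} = 0  ⇒ sig = ⟨2 | 0⟩
  {0,2}:  v_{0} + v_{2} = v_{6}  ⇒ sig = ⟨2 | 1⟩
  {1,7}:  v_{1} + v_{7} = v_{4}  ⇒ sig = ⟨2 | 1⟩
  {4,5}:  v_{4} + v_{5} = v_{1}  ⇒ sig = ⟨2 | 1⟩
  {6,8}:  v_{6} + v_{8} = v_{0}  ⇒ sig = ⟨2 | 1⟩
  {2,4}:  v_{2} + v_{4} = v_{5} + v_{9}  ⇒ sig = ⟨2 | 1 1⟩
  {2,6}:  v_{2} + v_{6} = v_{3} + v_{5}  ⇒ sig = ⟨2 | 1 1⟩
  {3,4}:  v_{3} + v_{4} = v_{5} + v_{8}  ⇒ sig = ⟨2 | 1 1⟩
  {4,7}:  v_{4} + v_{7} = v_{8} + v_{9}  ⇒ sig = ⟨2 | 1 1⟩
  {6,7}:  v_{6} + v_{7} = v_{3} + v_{8}  ⇒ sig = ⟨2 | 1 1⟩
  {6,9}:  v_{6} + v_{9} = v_{5} + v_{8}  ⇒ sig = ⟨2 | 1 1⟩
  {0,7}:  v_{0} + v_{7} = v_{3} + 2·v_{8}  ⇒ sig = ⟨2 | 1 2⟩
  {0,9}:  v_{0} + v_{9} = v_{5} + 2·v_{8}  ⇒ sig = ⟨2 | 1 2⟩
  {1,2}:  v_{1} + v_{2} = 2·v_{5} + v_{9}  ⇒ sig = ⟨2 | 1 2⟩
  {1,3}:  v_{1} + v_{3} = 2·v_{5} + v_{8}  ⇒ sig = ⟨2 | 1 2⟩
  {4,6}:  v_{4} + v_{6} = 2·v_{5} + 2·v_{8}  ⇒ sig = ⟨2 | 2 2⟩
  {0,4}:  v_{0} + v_{4} = 2·v_{5} + 3·v_{8}  ⇒ sig = ⟨2 | 2 3⟩
  {1,6}:  v_{1} + v_{6} = 3·v_{5} + 2·v_{8}  ⇒ sig = ⟨2 | 2 3⟩
  {0,1}:  v_{0} + v_{1} = 3·v_{5} + 3·v_{8}  ⇒ sig = ⟨2 | 3 3⟩
  {3,5,8}:  v_{3} + v_{5} + v_{8} = v_{6}  ⇒ sig = ⟨3 | 1⟩
  {5,8,9}:  v_{5} + v_{8} + v_{9} = v_{4}  ⇒ sig = ⟨3 | 1⟩
  {0,3,5}:  v_{0} + v_{3} + v_{5} = 2·v_{6}  ⇒ sig = ⟨3 | 2⟩
  {1,8,9}:  v_{1} + v_{8} + v_{9} = 2·v_{4}  ⇒ sig = ⟨3 | 2⟩

Signatures (|P|; sorted positive RHS coefficients), sorted:
    ⟨2 | 0⟩
    ⟨2 | 0⟩
    ⟨2 | 0⟩
    ⟨2 | 1⟩
    ⟨2 | 1⟩
    ⟨2 | 1⟩
    ⟨2 | 1⟩
    ⟨2 | 1 1⟩
    ⟨2 | 1 1⟩
    ⟨2 | 1 1⟩
    ⟨2 | 1 1⟩
    ⟨2 | 1 1⟩
    ⟨2 | 1 1⟩
    ⟨2 | 1 2⟩
    ⟨2 | 1 2⟩
    ⟨2 | 1 2⟩
    ⟨2 | 1 2⟩
    ⟨2 | 2 2⟩
    ⟨2 | 2 3⟩
    ⟨2 | 2 3⟩
    ⟨2 | 3 3⟩
    ⟨3 | 1⟩
    ⟨3 | 1⟩
    ⟨3 | 2⟩
    ⟨3 | 2⟩


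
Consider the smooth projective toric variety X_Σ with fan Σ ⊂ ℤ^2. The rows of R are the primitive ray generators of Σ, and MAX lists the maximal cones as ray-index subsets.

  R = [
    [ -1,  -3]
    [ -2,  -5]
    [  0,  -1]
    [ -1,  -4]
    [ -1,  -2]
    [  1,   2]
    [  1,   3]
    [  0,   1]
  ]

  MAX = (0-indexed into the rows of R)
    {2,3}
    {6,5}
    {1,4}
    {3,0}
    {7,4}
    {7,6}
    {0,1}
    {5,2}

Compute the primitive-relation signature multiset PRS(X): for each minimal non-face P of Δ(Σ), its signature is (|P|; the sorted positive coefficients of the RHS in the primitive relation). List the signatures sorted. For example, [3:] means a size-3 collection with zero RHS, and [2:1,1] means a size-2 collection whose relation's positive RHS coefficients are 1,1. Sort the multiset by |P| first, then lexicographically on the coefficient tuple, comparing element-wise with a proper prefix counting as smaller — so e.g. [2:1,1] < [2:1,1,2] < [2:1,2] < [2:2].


The 20 primitive collections of Σ (r=8, n=2):

  P={0,6}:  v_{0} + v_{6} = 0  ⇒ sig = [2:]
  P={2,7}:  v_{2} + v_{7} = 0  ⇒ sig = [2:]
  P={4,5}:  v_{4} + v_{5} = 0  ⇒ sig = [2:]
  P={0,2}:  v_{0} + v_{2} = v_{3}  ⇒ sig = [2:1]
  P={0,4}:  v_{0} + v_{4} = v_{1}  ⇒ sig = [2:1]
  P={0,5}:  v_{0} + v_{5} = v_{2}  ⇒ sig = [2:1]
  P={0,7}:  v_{0} + v_{7} = v_{4}  ⇒ sig = [2:1]
  P={1,5}:  v_{1} + v_{5} = v_{0}  ⇒ sig = [2:1]
  P={1,6}:  v_{1} + v_{6} = v_{4}  ⇒ sig = [2:1]
  P={2,4}:  v_{2} + v_{4} = v_{0}  ⇒ sig = [2:1]
  P={2,6}:  v_{2} + v_{6} = v_{5}  ⇒ sig = [2:1]
  P={3,6}:  v_{3} + v_{6} = v_{2}  ⇒ sig = [2:1]
  P={3,7}:  v_{3} + v_{7} = v_{0}  ⇒ sig = [2:1]
  P={4,6}:  v_{4} + v_{6} = v_{7}  ⇒ sig = [2:1]
  P={5,7}:  v_{5} + v_{7} = v_{6}  ⇒ sig = [2:1]
  P={1,2}:  v_{1} + v_{2} = 2·v_{0}  ⇒ sig = [2:2]
  P={1,7}:  v_{1} + v_{7} = 2·v_{4}  ⇒ sig = [2:2]
  P={3,4}:  v_{3} + v_{4} = 2·v_{0}  ⇒ sig = [2:2]
  P={3,5}:  v_{3} + v_{5} = 2·v_{2}  ⇒ sig = [2:2]
  P={1,3}:  v_{1} + v_{3} = 3·v_{0}  ⇒ sig = [2:3]

Hence PRS(X_Σ) =
    [2:]
    [2:]
    [2:]
    [2:1]
    [2:1]
    [2:1]
    [2:1]
    [2:1]
    [2:1]
    [2:1]
    [2:1]
    [2:1]
    [2:1]
    [2:1]
    [2:1]
    [2:2]
    [2:2]
    [2:2]
    [2:2]
    [2:3]


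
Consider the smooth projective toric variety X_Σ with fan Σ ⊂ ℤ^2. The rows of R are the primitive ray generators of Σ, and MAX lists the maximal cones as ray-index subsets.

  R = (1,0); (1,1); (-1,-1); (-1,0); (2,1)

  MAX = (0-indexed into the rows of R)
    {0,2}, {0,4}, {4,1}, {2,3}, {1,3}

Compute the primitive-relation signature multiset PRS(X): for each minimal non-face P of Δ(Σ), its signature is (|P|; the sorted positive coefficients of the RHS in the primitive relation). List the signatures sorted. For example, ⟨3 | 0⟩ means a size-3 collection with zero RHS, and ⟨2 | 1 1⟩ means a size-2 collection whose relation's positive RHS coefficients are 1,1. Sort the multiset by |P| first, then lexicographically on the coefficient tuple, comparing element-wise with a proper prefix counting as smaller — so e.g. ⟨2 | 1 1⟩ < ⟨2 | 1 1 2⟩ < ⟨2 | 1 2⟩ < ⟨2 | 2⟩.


5 collections generate NE(X_Σ); each relation:

  P={0,3}:  v_{0} + v_{3} = 0  →  sig = ⟨2 | 0⟩
  P={1,2}:  v_{1} + v_{2} = 0  →  sig = ⟨2 | 0⟩
  P={0,1}:  v_{0} + v_{1} = v_{4}  →  sig = ⟨2 | 1⟩
  P={2,4}:  v_{2} + v_{4} = v_{0}  →  sig = ⟨2 | 1⟩
  P={3,4}:  v_{3} + v_{4} = v_{1}  →  sig = ⟨2 | 1⟩

so the primitive-relation signature multiset is
    ⟨2 | 0⟩
    ⟨2 | 0⟩
    ⟨2 | 1⟩
    ⟨2 | 1⟩
    ⟨2 | 1⟩


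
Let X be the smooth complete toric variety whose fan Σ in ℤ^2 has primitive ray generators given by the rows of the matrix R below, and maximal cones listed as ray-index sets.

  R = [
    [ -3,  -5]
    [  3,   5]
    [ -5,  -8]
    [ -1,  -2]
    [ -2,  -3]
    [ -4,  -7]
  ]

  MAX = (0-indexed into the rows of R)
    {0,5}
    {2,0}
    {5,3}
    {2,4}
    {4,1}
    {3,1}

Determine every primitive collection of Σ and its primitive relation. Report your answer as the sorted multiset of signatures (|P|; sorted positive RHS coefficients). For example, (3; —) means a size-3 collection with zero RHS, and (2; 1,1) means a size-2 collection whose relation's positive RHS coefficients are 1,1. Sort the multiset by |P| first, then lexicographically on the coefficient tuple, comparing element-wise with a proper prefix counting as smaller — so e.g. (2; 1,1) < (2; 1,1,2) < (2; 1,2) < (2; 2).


Primitive collections (9):

  {0,1}:  v_{0} + v_{1} = 0 — sig = (2; —)
  {0,3}:  v_{0} + v_{3} = v_{5} — sig = (2; 1)
  {0,4}:  v_{0} + v_{4} = v_{2} — sig = (2; 1)
  {1,2}:  v_{1} + v_{2} = v_{4} — sig = (2; 1)
  {1,5}:  v_{1} + v_{5} = v_{3} — sig = (2; 1)
  {3,4}:  v_{3} + v_{4} = v_{0} — sig = (2; 1)
  {2,3}:  v_{2} + v_{3} = 2·v_{0} — sig = (2; 2)
  {4,5}:  v_{4} + v_{5} = 2·v_{0} — sig = (2; 2)
  {2,5}:  v_{2} + v_{5} = 3·v_{0} — sig = (2; 3)

Hence PRS(X_Σ) =
{ (2; —),  (2; 1) ×5,  (2; 2) ×2,  (2; 3) }


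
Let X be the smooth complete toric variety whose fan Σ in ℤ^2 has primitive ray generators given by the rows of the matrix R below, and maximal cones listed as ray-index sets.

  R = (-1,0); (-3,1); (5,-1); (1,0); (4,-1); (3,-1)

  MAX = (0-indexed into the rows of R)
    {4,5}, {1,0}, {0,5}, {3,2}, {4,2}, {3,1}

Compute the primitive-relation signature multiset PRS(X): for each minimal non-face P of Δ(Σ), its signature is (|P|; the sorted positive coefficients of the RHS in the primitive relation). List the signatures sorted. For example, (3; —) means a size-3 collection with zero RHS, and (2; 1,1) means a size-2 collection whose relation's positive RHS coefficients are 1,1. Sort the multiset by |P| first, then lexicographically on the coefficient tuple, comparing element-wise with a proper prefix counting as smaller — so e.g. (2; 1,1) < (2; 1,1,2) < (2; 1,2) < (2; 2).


Primitive collections (9):

  P={0,3}:  v_{0} + v_{3} = 0  →  sig = (2; —)
  P={1,5}:  v_{1} + v_{5} = 0  →  sig = (2; —)
  P={0,2}:  v_{0} + v_{2} = v_{4}  →  sig = (2; 1)
  P={0,4}:  v_{0} + v_{4} = v_{5}  →  sig = (2; 1)
  P={1,4}:  v_{1} + v_{4} = v_{3}  →  sig = (2; 1)
  P={3,4}:  v_{3} + v_{4} = v_{2}  →  sig = (2; 1)
  P={3,5}:  v_{3} + v_{5} = v_{4}  →  sig = (2; 1)
  P={1,2}:  v_{1} + v_{2} = 2·v_{3}  →  sig = (2; 2)
  P={2,5}:  v_{2} + v_{5} = 2·v_{4}  →  sig = (2; 2)

so the primitive-relation signature multiset is
[(2; —), (2; —), (2; 1), (2; 1), (2; 1), (2; 1), (2; 1), (2; 2), (2; 2)]


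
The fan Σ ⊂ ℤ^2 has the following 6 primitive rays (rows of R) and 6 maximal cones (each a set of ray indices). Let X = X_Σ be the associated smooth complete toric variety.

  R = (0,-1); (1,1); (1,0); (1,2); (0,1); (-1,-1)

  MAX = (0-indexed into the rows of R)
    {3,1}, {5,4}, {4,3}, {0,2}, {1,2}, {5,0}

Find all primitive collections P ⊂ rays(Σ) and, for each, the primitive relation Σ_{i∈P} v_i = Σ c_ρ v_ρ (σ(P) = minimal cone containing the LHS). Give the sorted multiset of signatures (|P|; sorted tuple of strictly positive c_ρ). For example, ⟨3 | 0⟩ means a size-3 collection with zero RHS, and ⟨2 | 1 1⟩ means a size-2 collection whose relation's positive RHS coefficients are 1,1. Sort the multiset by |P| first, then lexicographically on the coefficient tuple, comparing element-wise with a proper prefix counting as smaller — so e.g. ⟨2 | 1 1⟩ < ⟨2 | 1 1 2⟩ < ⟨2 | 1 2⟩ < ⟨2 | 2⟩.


Minimal non-faces — 9 found among 6 rays, 6 max cones:

  P = {0,4}:  v_{0} + v_{4} = 0  so sig = ⟨2 | 0⟩
  P = {1,5}:  v_{1} + v_{5} = 0  so sig = ⟨2 | 0⟩
  P = {0,1}:  v_{0} + v_{1} = v_{2}  so sig = ⟨2 | 1⟩
  P = {0,3}:  v_{0} + v_{3} = v_{1}  so sig = ⟨2 | 1⟩
  P = {1,4}:  v_{1} + v_{4} = v_{3}  so sig = ⟨2 | 1⟩
  P = {2,4}:  v_{2} + v_{4} = v_{1}  so sig = ⟨2 | 1⟩
  P = {2,5}:  v_{2} + v_{5} = v_{0}  so sig = ⟨2 | 1⟩
  P = {3,5}:  v_{3} + v_{5} = v_{4}  so sig = ⟨2 | 1⟩
  P = {2,3}:  v_{2} + v_{3} = 2·v_{1}  so sig = ⟨2 | 2⟩

Signatures (|P|; sorted positive RHS coefficients), sorted:
{ ⟨2 | 0⟩ ×2,  ⟨2 | 1⟩ ×6,  ⟨2 | 2⟩ }


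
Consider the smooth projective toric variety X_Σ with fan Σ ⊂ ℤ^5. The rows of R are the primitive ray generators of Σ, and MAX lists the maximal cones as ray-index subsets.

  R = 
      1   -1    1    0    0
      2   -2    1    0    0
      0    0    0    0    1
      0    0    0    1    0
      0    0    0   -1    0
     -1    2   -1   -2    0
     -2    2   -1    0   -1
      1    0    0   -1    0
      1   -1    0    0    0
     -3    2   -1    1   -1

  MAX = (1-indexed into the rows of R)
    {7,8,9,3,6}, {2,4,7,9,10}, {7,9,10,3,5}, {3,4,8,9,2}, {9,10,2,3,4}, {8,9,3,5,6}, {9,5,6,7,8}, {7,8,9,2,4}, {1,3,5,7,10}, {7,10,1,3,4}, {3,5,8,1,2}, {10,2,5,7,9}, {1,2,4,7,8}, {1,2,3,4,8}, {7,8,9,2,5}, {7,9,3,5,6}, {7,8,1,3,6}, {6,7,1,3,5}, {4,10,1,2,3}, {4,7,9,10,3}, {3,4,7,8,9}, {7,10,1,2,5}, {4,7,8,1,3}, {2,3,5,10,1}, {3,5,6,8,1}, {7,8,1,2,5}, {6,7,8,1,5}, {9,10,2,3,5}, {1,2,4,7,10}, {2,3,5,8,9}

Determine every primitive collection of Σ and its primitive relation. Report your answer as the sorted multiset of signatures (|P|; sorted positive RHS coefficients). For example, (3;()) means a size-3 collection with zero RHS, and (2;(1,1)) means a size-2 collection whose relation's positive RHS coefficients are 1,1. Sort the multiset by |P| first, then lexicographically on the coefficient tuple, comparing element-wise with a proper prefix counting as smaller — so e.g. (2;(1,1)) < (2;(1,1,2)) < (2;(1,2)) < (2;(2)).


Σ has 8 primitive collections:

  P = {4,5}:  v_{4} + v_{5} = 0  so sig = (2;())
  P = {1,9}:  v_{1} + v_{9} = v_{2}  so sig = (2;(1))
  P = {8,10}:  v_{8} + v_{10} = v_{7}  so sig = (2;(1))
  P = {2,6}:  v_{2} + v_{6} = v_{5} + v_{8}  so sig = (2;(1,1))
  P = {4,6}:  v_{4} + v_{6} = v_{3} + v_{7} + v_{8}  so sig = (2;(1,1,1))
  P = {6,10}:  v_{6} + v_{10} = v_{3} + v_{5} + 2·v_{7}  so sig = (2;(1,1,2))
  P = {2,3,7}:  v_{2} + v_{3} + v_{7} = 0  so sig = (3;())
  P = {3,5,7,8}:  v_{3} + v_{5} + v_{7} + v_{8} = v_{6}  so sig = (4;(1))

Hence PRS(X_Σ) =
[(2;()), (2;(1)), (2;(1)), (2;(1,1)), (2;(1,1,1)), (2;(1,1,2)), (3;()), (4;(1))]


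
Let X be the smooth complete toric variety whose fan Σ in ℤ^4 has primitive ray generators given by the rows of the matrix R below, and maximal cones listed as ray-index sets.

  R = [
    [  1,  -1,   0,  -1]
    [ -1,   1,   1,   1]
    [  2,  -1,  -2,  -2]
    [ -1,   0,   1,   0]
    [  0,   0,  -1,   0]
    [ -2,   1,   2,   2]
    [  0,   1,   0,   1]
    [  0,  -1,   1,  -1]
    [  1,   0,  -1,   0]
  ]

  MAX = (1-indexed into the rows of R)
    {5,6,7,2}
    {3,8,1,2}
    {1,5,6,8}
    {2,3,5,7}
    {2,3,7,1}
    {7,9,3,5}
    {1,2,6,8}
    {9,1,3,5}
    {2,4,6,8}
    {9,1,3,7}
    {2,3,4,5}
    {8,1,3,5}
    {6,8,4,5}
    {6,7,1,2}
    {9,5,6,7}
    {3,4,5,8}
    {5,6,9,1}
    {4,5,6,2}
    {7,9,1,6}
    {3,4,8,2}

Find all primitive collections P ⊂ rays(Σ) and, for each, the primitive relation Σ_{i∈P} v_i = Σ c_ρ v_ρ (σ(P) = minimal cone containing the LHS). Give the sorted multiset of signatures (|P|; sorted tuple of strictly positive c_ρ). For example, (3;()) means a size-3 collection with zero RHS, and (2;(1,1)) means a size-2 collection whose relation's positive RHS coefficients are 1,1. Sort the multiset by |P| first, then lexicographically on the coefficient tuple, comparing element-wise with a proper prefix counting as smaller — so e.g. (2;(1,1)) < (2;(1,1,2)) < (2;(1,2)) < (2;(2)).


Σ has 10 primitive collections:

  P={3,6}:  v_{3} + v_{6} = 0  ⇒ sig = (2;())
  P={4,9}:  v_{4} + v_{9} = 0  ⇒ sig = (2;())
  P={1,4}:  v_{1} + v_{4} = v_{8}  ⇒ sig = (2;(1))
  P={2,9}:  v_{2} + v_{9} = v_{7}  ⇒ sig = (2;(1))
  P={4,7}:  v_{4} + v_{7} = v_{2}  ⇒ sig = (2;(1))
  P={8,9}:  v_{8} + v_{9} = v_{1}  ⇒ sig = (2;(1))
  P={7,8}:  v_{7} + v_{8} = v_{1} + v_{2}  ⇒ sig = (2;(1,1))
  P={1,2,5}:  v_{1} + v_{2} + v_{5} = 0  ⇒ sig = (3;())
  P={1,5,7}:  v_{1} + v_{5} + v_{7} = v_{9}  ⇒ sig = (3;(1))
  P={2,5,8}:  v_{2} + v_{5} + v_{8} = v_{4}  ⇒ sig = (3;(1))

Signatures (|P|; sorted positive RHS coefficients), sorted:
    |P|=2: 7 collections, coeffs (), (), (1), (1), (1), (1), (1,1)
    |P|=3: 3 collections, coeffs (), (1), (1)


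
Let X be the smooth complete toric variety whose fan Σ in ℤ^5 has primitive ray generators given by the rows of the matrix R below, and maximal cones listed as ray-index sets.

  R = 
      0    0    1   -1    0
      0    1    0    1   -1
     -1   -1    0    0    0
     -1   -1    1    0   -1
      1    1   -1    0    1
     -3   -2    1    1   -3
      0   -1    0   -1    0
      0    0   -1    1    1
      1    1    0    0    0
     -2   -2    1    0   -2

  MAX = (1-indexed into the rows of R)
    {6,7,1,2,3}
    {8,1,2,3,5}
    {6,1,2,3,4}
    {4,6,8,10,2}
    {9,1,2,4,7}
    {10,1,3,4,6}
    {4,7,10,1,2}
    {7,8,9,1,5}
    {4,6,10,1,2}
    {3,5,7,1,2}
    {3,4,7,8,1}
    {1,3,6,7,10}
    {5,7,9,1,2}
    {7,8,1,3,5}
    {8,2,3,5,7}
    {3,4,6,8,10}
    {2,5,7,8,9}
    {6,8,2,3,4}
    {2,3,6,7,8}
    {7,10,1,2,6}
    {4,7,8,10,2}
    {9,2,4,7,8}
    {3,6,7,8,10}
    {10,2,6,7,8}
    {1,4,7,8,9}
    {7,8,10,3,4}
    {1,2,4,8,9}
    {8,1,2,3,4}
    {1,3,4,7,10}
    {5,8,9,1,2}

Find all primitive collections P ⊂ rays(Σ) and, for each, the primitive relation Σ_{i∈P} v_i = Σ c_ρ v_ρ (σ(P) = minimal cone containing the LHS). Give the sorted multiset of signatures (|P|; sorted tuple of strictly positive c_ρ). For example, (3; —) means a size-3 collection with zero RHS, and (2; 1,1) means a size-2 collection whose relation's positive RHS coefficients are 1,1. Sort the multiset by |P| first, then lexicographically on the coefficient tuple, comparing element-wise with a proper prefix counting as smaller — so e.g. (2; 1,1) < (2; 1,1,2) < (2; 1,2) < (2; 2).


Minimal non-faces — 12 found among 10 rays, 30 max cones:

  • {3,9}:  v_{3} + v_{9} = 0 ; sig = (2; —)
  • {4,5}:  v_{4} + v_{5} = 0 ; sig = (2; —)
  • {6,9}:  v_{6} + v_{9} = v_{2} + v_{10} ; sig = (2; 1,1)
  • {5,10}:  v_{5} + v_{10} = v_{2} + v_{3} + v_{7} ; sig = (2; 1,1,1)
  • {9,10}:  v_{9} + v_{10} = v_{2} + v_{4} + v_{7} ; sig = (2; 1,1,1)
  • {5,6}:  v_{5} + v_{6} = 2·v_{2} + 2·v_{3} + v_{7} ; sig = (2; 1,2,2)
  • {2,3,10}:  v_{2} + v_{3} + v_{10} = v_{6} ; sig = (3; 1)
  • {1,8,10}:  v_{1} + v_{8} + v_{10} = v_{3} + v_{4} ; sig = (3; 1,1)
  • {1,6,8}:  v_{1} + v_{6} + v_{8} = v_{2} + 2·v_{3} + v_{4} ; sig = (3; 1,1,2)
  • {4,6,7}:  v_{4} + v_{6} + v_{7} = 2·v_{10} ; sig = (3; 2)
  • {1,2,7,8}:  v_{1} + v_{2} + v_{7} + v_{8} = 0 ; sig = (4; —)
  • {2,3,4,7}:  v_{2} + v_{3} + v_{4} + v_{7} = v_{10} ; sig = (4; 1)

Signatures (|P|; sorted positive RHS coefficients), sorted:
{ (2; —) ×2,  (2; 1,1),  (2; 1,1,1) ×2,  (2; 1,2,2),  (3; 1),  (3; 1,1),  (3; 1,1,2),  (3; 2),  (4; —),  (4; 1) }


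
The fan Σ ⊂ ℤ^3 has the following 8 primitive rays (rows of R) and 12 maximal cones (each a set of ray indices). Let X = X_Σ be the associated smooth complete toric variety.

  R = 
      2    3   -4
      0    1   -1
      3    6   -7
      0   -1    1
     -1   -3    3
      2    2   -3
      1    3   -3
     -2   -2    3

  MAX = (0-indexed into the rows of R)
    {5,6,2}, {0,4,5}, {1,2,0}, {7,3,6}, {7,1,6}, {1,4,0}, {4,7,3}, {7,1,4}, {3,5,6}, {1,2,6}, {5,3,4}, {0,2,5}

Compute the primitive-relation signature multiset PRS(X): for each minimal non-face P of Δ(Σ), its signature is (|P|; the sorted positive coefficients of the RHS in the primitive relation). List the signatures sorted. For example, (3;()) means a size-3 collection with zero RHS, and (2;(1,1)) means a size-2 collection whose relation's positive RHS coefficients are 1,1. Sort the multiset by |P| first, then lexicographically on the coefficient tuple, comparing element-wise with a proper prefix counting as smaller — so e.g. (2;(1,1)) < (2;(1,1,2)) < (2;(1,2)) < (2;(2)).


The 10 primitive collections of Σ (r=8, n=3):

  P={1,3}:  v_{1} + v_{3} = 0  so sig = (2;())
  P={4,6}:  v_{4} + v_{6} = 0  so sig = (2;())
  P={5,7}:  v_{5} + v_{7} = 0  so sig = (2;())
  P={0,3}:  v_{0} + v_{3} = v_{5}  so sig = (2;(1))
  P={0,6}:  v_{0} + v_{6} = v_{2}  so sig = (2;(1))
  P={0,7}:  v_{0} + v_{7} = v_{1}  so sig = (2;(1))
  P={1,5}:  v_{1} + v_{5} = v_{0}  so sig = (2;(1))
  P={2,4}:  v_{2} + v_{4} = v_{0}  so sig = (2;(1))
  P={2,3}:  v_{2} + v_{3} = v_{5} + v_{6}  so sig = (2;(1,1))
  P={2,7}:  v_{2} + v_{7} = v_{1} + v_{6}  so sig = (2;(1,1))

Signatures (|P|; sorted positive RHS coefficients), sorted:
{ (2;()) ×3,  (2;(1)) ×5,  (2;(1,1)) ×2 }


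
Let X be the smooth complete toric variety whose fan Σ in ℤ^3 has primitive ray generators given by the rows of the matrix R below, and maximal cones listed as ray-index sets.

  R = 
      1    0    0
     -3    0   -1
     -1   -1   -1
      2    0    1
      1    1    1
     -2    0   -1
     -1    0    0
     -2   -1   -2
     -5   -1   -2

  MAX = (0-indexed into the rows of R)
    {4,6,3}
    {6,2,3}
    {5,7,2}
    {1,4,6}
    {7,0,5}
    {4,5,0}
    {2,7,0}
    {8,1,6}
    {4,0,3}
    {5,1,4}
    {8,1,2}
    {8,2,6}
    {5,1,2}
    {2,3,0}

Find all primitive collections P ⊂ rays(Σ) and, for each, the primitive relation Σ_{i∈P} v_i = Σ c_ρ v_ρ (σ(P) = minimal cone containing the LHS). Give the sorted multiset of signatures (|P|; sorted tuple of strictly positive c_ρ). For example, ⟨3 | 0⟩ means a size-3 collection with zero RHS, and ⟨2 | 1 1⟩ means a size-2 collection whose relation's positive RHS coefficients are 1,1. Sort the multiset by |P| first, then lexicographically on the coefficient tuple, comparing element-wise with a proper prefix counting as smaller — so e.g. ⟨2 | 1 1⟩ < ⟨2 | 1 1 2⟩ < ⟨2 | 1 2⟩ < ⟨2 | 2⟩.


Σ has 17 primitive collections:

  • {0,6}:  v_{0} + v_{6} = 0  ⟹  sig = ⟨2 | 0⟩
  • {2,4}:  v_{2} + v_{4} = 0  ⟹  sig = ⟨2 | 0⟩
  • {3,5}:  v_{3} + v_{5} = 0  ⟹  sig = ⟨2 | 0⟩
  • {0,1}:  v_{0} + v_{1} = v_{5}  ⟹  sig = ⟨2 | 1⟩
  • {1,3}:  v_{1} + v_{3} = v_{6}  ⟹  sig = ⟨2 | 1⟩
  • {5,6}:  v_{5} + v_{6} = v_{1}  ⟹  sig = ⟨2 | 1⟩
  • {0,8}:  v_{0} + v_{8} = v_{1} + v_{2}  ⟹  sig = ⟨2 | 1 1⟩
  • {3,7}:  v_{3} + v_{7} = v_{0} + v_{2}  ⟹  sig = ⟨2 | 1 1⟩
  • {4,7}:  v_{4} + v_{7} = v_{0} + v_{5}  ⟹  sig = ⟨2 | 1 1⟩
  • {4,8}:  v_{4} + v_{8} = v_{1} + v_{6}  ⟹  sig = ⟨2 | 1 1⟩
  • {6,7}:  v_{6} + v_{7} = v_{2} + v_{5}  ⟹  sig = ⟨2 | 1 1⟩
  • {7,8}:  v_{7} + v_{8} = v_{1} + 2·v_{2} + v_{5}  ⟹  sig = ⟨2 | 1 1 2⟩
  • {1,7}:  v_{1} + v_{7} = v_{2} + 2·v_{5}  ⟹  sig = ⟨2 | 1 2⟩
  • {3,8}:  v_{3} + v_{8} = v_{2} + 2·v_{6}  ⟹  sig = ⟨2 | 1 2⟩
  • {5,8}:  v_{5} + v_{8} = 2·v_{1} + v_{2}  ⟹  sig = ⟨2 | 1 2⟩
  • {0,2,5}:  v_{0} + v_{2} + v_{5} = v_{7}  ⟹  sig = ⟨3 | 1⟩
  • {1,2,6}:  v_{1} + v_{2} + v_{6} = v_{8}  ⟹  sig = ⟨3 | 1⟩

so the primitive-relation signature multiset is
[⟨2 | 0⟩, ⟨2 | 0⟩, ⟨2 | 0⟩, ⟨2 | 1⟩, ⟨2 | 1⟩, ⟨2 | 1⟩, ⟨2 | 1 1⟩, ⟨2 | 1 1⟩, ⟨2 | 1 1⟩, ⟨2 | 1 1⟩, ⟨2 | 1 1⟩, ⟨2 | 1 1 2⟩, ⟨2 | 1 2⟩, ⟨2 | 1 2⟩, ⟨2 | 1 2⟩, ⟨3 | 1⟩, ⟨3 | 1⟩]


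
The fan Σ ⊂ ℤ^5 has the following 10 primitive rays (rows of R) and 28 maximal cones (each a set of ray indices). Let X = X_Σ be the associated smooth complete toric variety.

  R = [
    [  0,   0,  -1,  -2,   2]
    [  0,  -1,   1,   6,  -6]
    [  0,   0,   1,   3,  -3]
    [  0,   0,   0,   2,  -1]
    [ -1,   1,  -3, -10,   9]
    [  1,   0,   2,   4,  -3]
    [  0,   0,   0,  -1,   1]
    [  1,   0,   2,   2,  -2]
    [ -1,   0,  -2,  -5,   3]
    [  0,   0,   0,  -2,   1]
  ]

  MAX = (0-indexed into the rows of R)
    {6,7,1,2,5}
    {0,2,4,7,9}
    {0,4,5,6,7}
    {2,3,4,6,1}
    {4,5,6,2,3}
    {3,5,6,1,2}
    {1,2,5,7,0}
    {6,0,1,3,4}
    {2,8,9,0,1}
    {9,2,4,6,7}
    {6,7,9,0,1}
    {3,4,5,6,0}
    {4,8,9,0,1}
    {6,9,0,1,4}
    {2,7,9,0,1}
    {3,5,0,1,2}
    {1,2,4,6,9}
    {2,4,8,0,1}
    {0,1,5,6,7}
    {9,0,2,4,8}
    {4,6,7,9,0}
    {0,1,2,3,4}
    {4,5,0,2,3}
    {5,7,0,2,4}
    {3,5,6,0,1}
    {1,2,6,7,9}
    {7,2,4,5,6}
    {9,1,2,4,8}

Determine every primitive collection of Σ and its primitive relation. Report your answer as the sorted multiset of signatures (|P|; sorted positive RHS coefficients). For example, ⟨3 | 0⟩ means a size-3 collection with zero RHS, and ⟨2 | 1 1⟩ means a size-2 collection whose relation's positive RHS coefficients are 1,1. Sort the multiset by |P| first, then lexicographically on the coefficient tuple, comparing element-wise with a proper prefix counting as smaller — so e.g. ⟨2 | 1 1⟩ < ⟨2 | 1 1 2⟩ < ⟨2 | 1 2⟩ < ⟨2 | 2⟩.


Δ(Σ) — 10 vertices, 11 min non-faces:

  P={3,9}:  v_{3} + v_{9} = 0  →  sig = ⟨2 | 0⟩
  P={3,7}:  v_{3} + v_{7} = v_{5}  →  sig = ⟨2 | 1⟩
  P={5,9}:  v_{5} + v_{9} = v_{7}  →  sig = ⟨2 | 1⟩
  P={5,8}:  v_{5} + v_{8} = v_{0} + v_{2} + v_{9}  →  sig = ⟨2 | 1 1 1⟩
  P={6,8}:  v_{6} + v_{8} = v_{1} + v_{4} + v_{9}  →  sig = ⟨2 | 1 1 1⟩
  P={3,8}:  v_{3} + v_{8} = v_{0} + v_{1} + v_{2} + v_{4}  →  sig = ⟨2 | 1 1 1 1⟩
  P={7,8}:  v_{7} + v_{8} = v_{0} + v_{2} + 2·v_{9}  →  sig = ⟨2 | 1 1 2⟩
  P={0,2,6}:  v_{0} + v_{2} + v_{6} = 0  →  sig = ⟨3 | 0⟩
  P={1,4,5}:  v_{1} + v_{4} + v_{5} = 0  →  sig = ⟨3 | 0⟩
  P={1,4,7}:  v_{1} + v_{4} + v_{7} = v_{9}  →  sig = ⟨3 | 1⟩
  P={0,1,2,4,9}:  v_{0} + v_{1} + v_{2} + v_{4} + v_{9} = v_{8}  →  sig = ⟨5 | 1⟩

Sorted signature multiset PRS(X):
    |P|=2: 7 collections, coeffs (), (1), (1), (1,1,1), (1,1,1), (1,1,1,1), (1,1,2)
    |P|=3: 3 collections, coeffs (), (), (1)
    |P|=5: 1 collection, coeffs (1)


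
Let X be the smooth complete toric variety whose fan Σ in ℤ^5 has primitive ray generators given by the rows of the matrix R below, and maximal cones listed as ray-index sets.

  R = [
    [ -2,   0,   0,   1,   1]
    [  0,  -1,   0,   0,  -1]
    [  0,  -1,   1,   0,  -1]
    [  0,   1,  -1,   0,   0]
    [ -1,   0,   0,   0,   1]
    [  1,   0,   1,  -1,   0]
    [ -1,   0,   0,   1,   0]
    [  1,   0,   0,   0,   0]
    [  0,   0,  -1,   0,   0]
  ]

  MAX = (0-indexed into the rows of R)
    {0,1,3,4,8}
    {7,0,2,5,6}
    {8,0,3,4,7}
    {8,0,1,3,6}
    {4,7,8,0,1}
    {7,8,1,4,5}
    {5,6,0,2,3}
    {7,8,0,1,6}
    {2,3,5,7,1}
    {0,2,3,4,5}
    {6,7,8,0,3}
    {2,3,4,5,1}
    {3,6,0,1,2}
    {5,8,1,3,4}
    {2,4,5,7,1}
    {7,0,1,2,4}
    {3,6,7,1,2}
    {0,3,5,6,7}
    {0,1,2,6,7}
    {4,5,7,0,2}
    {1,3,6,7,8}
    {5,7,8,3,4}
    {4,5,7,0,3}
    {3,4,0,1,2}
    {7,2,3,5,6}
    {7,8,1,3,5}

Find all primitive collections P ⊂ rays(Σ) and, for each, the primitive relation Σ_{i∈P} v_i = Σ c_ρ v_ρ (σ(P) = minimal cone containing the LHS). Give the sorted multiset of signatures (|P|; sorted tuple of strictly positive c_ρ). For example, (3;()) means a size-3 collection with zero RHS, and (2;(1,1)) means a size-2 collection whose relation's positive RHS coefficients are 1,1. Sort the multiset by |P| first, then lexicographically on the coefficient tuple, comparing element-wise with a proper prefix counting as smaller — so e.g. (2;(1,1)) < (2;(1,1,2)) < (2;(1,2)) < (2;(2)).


10 collections generate NE(X_Σ); each relation:

  {2,8}:  v_{2} + v_{8} = v_{1} — sig = (2;(1))
  {4,6}:  v_{4} + v_{6} = v_{0} — sig = (2;(1))
  {5,6,8}:  v_{5} + v_{6} + v_{8} = 0 — sig = (3;())
  {0,5,8}:  v_{0} + v_{5} + v_{8} = v_{4} — sig = (3;(1))
  {1,5,6}:  v_{1} + v_{5} + v_{6} = v_{2} — sig = (3;(1))
  {0,1,5}:  v_{0} + v_{1} + v_{5} = v_{2} + v_{4} — sig = (3;(1,1))
  {2,3,4,7}:  v_{2} + v_{3} + v_{4} + v_{7} = 0 — sig = (4;())
  {0,2,3,7}:  v_{0} + v_{2} + v_{3} + v_{7} = v_{6} — sig = (4;(1))
  {1,3,4,7}:  v_{1} + v_{3} + v_{4} + v_{7} = v_{8} — sig = (4;(1))
  {0,1,3,7}:  v_{0} + v_{1} + v_{3} + v_{7} = v_{6} + v_{8} — sig = (4;(1,1))

so the primitive-relation signature multiset is
[(2;(1)), (2;(1)), (3;()), (3;(1)), (3;(1)), (3;(1,1)), (4;()), (4;(1)), (4;(1)), (4;(1,1))]


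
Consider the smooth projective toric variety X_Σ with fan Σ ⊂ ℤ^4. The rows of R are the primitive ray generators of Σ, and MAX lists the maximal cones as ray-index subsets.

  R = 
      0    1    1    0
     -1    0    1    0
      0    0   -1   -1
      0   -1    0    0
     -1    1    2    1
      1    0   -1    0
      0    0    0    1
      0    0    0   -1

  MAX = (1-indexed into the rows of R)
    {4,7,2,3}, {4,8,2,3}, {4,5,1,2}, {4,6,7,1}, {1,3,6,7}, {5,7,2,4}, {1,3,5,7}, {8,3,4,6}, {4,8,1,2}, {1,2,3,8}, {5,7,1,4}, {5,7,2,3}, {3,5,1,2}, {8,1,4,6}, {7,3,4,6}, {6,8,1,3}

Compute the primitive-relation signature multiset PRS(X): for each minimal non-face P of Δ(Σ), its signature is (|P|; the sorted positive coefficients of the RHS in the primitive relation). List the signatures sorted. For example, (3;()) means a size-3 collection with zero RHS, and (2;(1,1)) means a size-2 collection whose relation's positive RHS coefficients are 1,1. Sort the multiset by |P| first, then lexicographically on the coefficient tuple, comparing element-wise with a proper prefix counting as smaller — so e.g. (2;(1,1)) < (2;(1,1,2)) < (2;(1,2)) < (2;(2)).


7 minimal non-faces of Δ(Σ) (on 8 rays):

  P = {2,6}:  v_{2} + v_{6} = 0 ; sig = (2;())
  P = {7,8}:  v_{7} + v_{8} = 0 ; sig = (2;())
  P = {5,6}:  v_{5} + v_{6} = v_{1} + v_{7} ; sig = (2;(1,1))
  P = {5,8}:  v_{5} + v_{8} = v_{1} + v_{2} ; sig = (2;(1,1))
  P = {1,2,7}:  v_{1} + v_{2} + v_{7} = v_{5} ; sig = (3;(1))
  P = {1,3,4}:  v_{1} + v_{3} + v_{4} = v_{8} ; sig = (3;(1))
  P = {3,4,5}:  v_{3} + v_{4} + v_{5} = v_{2} ; sig = (3;(1))

so the primitive-relation signature multiset is
[(2;()), (2;()), (2;(1,1)), (2;(1,1)), (3;(1)), (3;(1)), (3;(1))]


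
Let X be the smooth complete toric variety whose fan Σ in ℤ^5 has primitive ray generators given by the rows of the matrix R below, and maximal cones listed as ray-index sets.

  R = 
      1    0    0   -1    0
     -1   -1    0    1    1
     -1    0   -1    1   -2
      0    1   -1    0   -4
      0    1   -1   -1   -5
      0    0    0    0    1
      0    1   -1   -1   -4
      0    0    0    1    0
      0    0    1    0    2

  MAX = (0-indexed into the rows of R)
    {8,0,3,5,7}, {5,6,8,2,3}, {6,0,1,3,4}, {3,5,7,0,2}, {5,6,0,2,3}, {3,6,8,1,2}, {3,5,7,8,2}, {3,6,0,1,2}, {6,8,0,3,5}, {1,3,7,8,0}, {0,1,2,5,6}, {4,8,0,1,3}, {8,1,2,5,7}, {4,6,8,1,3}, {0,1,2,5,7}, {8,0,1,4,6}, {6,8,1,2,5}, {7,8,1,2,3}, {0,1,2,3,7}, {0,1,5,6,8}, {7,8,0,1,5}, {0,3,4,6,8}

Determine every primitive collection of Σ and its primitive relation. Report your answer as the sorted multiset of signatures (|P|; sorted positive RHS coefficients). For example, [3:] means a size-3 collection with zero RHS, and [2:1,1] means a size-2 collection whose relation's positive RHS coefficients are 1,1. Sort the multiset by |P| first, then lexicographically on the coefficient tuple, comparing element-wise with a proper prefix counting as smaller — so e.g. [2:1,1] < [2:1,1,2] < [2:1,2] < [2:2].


7 minimal non-faces of Δ(Σ) (on 9 rays):

  {4,5}:  v_{4} + v_{5} = v_{6} ; sig = [2:1]
  {6,7}:  v_{6} + v_{7} = v_{3} ; sig = [2:1]
  {2,4}:  v_{2} + v_{4} = v_{1} + v_{3} + v_{6} ; sig = [2:1,1,1]
  {4,7}:  v_{4} + v_{7} = v_{0} + v_{1} + 2·v_{3} + v_{8} ; sig = [2:1,1,1,2]
  {0,2,8}:  v_{0} + v_{2} + v_{8} = 0 ; sig = [3:]
  {1,3,5}:  v_{1} + v_{3} + v_{5} = v_{2} ; sig = [3:1]
  {0,1,3,6,8}:  v_{0} + v_{1} + v_{3} + v_{6} + v_{8} = v_{4} ; sig = [5:1]

so the primitive-relation signature multiset is
{ [2:1] ×2,  [2:1,1,1],  [2:1,1,1,2],  [3:],  [3:1],  [5:1] }


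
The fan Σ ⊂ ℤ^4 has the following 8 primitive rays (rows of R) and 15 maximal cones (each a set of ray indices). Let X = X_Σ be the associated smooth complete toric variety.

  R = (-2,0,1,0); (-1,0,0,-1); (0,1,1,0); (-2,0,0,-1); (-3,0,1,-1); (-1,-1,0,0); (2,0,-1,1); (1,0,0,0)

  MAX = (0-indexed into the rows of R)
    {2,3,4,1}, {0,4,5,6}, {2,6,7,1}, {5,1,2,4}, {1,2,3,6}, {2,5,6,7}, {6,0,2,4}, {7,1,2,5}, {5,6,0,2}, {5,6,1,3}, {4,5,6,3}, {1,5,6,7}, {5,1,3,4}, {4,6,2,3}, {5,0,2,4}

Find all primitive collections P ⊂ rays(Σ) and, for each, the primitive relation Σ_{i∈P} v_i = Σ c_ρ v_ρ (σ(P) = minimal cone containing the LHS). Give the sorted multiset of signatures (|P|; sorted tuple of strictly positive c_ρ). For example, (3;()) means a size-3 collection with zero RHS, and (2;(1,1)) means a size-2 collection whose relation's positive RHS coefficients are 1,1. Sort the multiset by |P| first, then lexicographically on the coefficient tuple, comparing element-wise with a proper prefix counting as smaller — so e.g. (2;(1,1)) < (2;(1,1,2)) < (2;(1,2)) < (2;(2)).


9 collections generate NE(X_Σ); each relation:

  P={0,1}:  v_{0} + v_{1} = v_{4} — sig = (2;(1))
  P={3,7}:  v_{3} + v_{7} = v_{1} — sig = (2;(1))
  P={0,7}:  v_{0} + v_{7} = v_{2} + v_{5} — sig = (2;(1,1))
  P={4,7}:  v_{4} + v_{7} = v_{1} + v_{2} + v_{5} — sig = (2;(1,1,1))
  P={0,3}:  v_{0} + v_{3} = 2·v_{4} + v_{6} — sig = (2;(1,2))
  P={1,4,6}:  v_{1} + v_{4} + v_{6} = v_{3} — sig = (3;(1))
  P={2,3,5}:  v_{2} + v_{3} + v_{5} = v_{4} — sig = (3;(1))
  P={1,2,5,6}:  v_{1} + v_{2} + v_{5} + v_{6} = 0 — sig = (4;())
  P={2,4,5,6}:  v_{2} + v_{4} + v_{5} + v_{6} = v_{0} — sig = (4;(1))

Signatures (|P|; sorted positive RHS coefficients), sorted:
{ (2;(1)) ×2,  (2;(1,1)),  (2;(1,1,1)),  (2;(1,2)),  (3;(1)) ×2,  (4;()),  (4;(1)) }
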